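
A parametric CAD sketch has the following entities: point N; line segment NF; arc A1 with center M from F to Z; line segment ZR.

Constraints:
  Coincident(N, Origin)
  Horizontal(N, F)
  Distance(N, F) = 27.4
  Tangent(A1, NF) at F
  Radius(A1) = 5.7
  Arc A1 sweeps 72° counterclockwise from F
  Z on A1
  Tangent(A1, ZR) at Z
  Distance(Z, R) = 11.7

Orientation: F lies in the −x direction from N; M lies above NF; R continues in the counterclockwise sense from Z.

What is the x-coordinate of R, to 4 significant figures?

-18.36

On A1, F sits at bearing -90° from M; a 72° counterclockwise sweep puts Z at bearing -18°, so Z = M + 5.7·(cos -18°, sin -18°) = (-21.98, 3.939). Since A1 is tangent to ZR there, MZ ⟂ ZR, so ZR runs along (−sin -18°, cos -18°); with |ZR| = 11.7, R = (-18.36, 15.07). So R.x = -18.36.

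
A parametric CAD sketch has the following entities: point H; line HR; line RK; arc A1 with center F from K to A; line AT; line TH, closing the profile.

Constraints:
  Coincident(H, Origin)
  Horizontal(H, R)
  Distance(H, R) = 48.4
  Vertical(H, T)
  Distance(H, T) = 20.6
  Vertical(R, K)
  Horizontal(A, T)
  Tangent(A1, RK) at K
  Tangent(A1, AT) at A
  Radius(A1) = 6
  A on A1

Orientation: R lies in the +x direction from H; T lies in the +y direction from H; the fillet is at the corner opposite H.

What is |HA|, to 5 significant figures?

47.139

The virtual corner opposite H is at (48.400, 20.600). The tangent condition forces FK to be normal to RK and since A1 is tangent to AT there, FA ⟂ AT, with radius 6.0, so the center F sits 6.0 in from both sides at F = (42.400, 14.600). That places the tangent points at K = (48.400, 14.600) on RK and A = (42.400, 20.600) on AT. Then |HA| = |A − H| = 47.139.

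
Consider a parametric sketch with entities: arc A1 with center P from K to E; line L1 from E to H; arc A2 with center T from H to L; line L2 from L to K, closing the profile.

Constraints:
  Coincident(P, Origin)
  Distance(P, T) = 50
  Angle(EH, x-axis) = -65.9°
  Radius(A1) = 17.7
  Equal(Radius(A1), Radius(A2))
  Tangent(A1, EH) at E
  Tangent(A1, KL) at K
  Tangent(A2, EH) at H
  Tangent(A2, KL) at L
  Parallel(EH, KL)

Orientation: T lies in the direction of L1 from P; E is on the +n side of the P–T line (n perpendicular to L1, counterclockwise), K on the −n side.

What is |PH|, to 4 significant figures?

53.04

The slot axis is L1's direction at -65.9°, so u = (cos -65.9°, sin -65.9°) = (0.4083, -0.9128) and n = (−sin -65.9°, cos -65.9°) = (0.9128, 0.4083). P is at the origin and T lies 50.0 along u from P, so T = 50.0·u = (20.42, -45.64). Tangency of A1 to both parallel lines with radius 17.7 puts E and K at P ± 17.7·n: E = (16.16, 7.227), K = (-16.16, -7.227). Equal radii place H and L the same way about T: H = T + 17.7·n = (36.57, -38.41), L = T − 17.7·n = (4.259, -52.87). Then |PH| = |H − P| = 53.04.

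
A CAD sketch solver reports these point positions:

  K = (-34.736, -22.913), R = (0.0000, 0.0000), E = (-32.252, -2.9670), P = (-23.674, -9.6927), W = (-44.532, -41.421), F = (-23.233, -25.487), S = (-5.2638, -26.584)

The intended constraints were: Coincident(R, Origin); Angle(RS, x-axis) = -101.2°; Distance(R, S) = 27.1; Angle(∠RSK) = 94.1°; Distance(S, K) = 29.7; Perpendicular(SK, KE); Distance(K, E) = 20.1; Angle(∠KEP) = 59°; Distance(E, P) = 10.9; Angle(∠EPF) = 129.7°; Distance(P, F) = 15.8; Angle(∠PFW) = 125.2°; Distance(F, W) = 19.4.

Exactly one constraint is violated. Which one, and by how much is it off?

Distance(F, W) = 19.4 — off by 7.20.

R = (0.00, 0.00) ✓; RS at -101.2° ✓; |RS| = 27.10 ✓; ∠RSK = 94.10° ✓; |SK| = 29.70 ✓; ∠(SK, KE) = 90.00° ✓; |KE| = 20.10 ✓; ∠KEP = 59.00° ✓; |EP| = 10.90 ✓; ∠EPF = 129.7° ✓; |PF| = 15.80 ✓; ∠PFW = 125.2° ✓; |FW| = 26.60 ✗.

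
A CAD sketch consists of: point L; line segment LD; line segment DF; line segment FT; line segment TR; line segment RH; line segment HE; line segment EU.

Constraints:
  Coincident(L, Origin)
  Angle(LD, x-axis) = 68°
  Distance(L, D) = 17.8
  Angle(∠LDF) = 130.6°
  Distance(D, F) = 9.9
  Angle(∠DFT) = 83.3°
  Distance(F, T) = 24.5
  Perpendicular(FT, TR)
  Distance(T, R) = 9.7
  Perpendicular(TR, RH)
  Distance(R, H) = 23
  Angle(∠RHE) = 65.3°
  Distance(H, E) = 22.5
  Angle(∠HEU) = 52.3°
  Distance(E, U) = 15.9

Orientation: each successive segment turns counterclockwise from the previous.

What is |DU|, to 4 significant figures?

18.30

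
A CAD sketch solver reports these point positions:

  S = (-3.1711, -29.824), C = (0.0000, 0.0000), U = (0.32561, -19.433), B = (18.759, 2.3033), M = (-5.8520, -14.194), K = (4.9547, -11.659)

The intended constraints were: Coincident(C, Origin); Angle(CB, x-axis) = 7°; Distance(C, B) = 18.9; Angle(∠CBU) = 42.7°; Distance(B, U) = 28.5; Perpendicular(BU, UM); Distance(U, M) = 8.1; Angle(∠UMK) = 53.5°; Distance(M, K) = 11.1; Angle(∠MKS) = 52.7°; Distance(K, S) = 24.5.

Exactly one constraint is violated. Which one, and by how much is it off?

Distance(K, S) = 24.5 — off by 4.60.

C = (0.00, 0.00) ✓; CB at 7.000° ✓; |CB| = 18.90 ✓; ∠CBU = 42.70° ✓; |BU| = 28.50 ✓; ∠(BU, UM) = 90.00° ✓; |UM| = 8.100 ✓; ∠UMK = 53.50° ✓; |MK| = 11.10 ✓; ∠MKS = 52.70° ✓; |KS| = 19.90 ✗.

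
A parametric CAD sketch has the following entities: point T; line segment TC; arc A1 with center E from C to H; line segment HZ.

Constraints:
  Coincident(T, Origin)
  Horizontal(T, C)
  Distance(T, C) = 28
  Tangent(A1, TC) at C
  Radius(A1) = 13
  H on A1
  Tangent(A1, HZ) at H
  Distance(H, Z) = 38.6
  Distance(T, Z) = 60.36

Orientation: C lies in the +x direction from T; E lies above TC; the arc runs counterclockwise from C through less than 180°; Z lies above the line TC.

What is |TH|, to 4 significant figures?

43.83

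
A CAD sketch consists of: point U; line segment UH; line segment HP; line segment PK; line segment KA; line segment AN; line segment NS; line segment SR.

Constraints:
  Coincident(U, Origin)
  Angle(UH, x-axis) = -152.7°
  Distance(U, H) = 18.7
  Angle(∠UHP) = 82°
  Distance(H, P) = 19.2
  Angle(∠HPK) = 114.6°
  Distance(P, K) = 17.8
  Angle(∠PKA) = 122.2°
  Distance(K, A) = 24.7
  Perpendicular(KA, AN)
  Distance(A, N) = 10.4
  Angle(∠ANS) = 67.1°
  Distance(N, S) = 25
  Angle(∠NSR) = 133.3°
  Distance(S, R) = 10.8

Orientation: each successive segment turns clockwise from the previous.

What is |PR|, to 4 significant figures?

25.60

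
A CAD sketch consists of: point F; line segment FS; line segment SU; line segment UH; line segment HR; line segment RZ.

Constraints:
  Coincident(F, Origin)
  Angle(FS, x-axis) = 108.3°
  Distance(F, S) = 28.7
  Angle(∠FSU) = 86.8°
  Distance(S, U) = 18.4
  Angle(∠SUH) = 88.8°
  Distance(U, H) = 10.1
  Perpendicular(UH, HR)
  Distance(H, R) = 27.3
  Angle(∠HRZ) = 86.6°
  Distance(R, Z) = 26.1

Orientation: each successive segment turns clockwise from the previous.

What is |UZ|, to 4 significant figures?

30.29

UH ⟂ HR, so HR runs at -166.1°; with |HR| = 27.3, R = (-15.32, 15.68). ∠HRZ = 86.6° gives RZ at 100.5° from the x-axis; with |RZ| = 26.1, Z = (-20.08, 41.34). Then |UZ| = |Z − U| = 30.29.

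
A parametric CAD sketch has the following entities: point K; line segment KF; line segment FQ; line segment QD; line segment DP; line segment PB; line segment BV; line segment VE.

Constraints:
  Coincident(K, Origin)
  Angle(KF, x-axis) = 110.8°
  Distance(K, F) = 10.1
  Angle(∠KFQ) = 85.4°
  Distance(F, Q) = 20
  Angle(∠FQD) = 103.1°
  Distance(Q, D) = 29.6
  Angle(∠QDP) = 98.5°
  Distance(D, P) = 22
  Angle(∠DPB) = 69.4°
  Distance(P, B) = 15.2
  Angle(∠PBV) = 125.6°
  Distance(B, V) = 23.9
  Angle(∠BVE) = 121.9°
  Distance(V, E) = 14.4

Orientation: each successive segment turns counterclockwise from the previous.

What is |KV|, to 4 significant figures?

24.50

K is at the origin; KF runs at 110.8° with length 10.1, so F = (-3.587, 9.442). ∠KFQ = 85.4° gives FQ at -154.6° from the x-axis; with |FQ| = 20.0, Q = (-21.65, 0.8630). ∠FQD = 103.1° gives QD at -77.70° from the x-axis; with |QD| = 29.6, D = (-15.35, -28.06). ∠QDP = 98.5° gives DP at 3.800° from the x-axis; with |DP| = 22.0, P = (6.604, -26.60). ∠DPB = 69.4° gives PB at 114.4° from the x-axis; with |PB| = 15.2, B = (0.3249, -12.76). ∠PBV = 125.6° gives BV at 168.8° from the x-axis; with |BV| = 23.9, V = (-23.12, -8.115). Then |KV| = |V − K| = 24.50.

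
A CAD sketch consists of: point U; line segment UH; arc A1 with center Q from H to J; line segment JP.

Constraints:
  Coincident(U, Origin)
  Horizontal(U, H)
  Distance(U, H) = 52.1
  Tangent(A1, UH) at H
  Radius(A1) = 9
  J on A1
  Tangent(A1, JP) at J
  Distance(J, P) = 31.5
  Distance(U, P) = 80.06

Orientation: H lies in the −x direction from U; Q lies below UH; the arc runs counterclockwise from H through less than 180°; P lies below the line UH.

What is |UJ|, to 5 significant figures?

60.747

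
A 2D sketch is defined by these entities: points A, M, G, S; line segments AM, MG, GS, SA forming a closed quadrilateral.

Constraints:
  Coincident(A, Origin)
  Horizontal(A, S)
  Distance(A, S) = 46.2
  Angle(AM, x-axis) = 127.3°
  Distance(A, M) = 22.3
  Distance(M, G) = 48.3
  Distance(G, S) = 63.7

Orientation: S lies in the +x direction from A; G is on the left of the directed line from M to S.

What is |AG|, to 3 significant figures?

58.3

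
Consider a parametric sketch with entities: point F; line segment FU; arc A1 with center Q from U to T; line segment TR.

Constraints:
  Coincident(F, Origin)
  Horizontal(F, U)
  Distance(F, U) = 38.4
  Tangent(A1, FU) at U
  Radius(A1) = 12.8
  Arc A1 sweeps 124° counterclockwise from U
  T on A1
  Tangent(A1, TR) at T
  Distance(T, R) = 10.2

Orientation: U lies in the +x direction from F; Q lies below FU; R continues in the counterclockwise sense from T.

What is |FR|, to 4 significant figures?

43.92

F is at the origin; F and U share the same y with |FU| = 38.4 and U on the +x side, so U = (38.40, 0.000). The tangent condition forces QU to be normal to FU, so Q = U + (0, -12.8) = (38.40, -12.80). On A1, U sits at bearing 90° from Q; a 124° counterclockwise sweep puts T at bearing 214°, so T = Q + 12.8·(cos 214°, sin 214°) = (27.79, -19.96). The tangent condition forces QT to be normal to TR, so TR runs along (−sin 214°, cos 214°); with |TR| = 10.2, R = (33.49, -28.41). Then |FR| = |R − F| = 43.92.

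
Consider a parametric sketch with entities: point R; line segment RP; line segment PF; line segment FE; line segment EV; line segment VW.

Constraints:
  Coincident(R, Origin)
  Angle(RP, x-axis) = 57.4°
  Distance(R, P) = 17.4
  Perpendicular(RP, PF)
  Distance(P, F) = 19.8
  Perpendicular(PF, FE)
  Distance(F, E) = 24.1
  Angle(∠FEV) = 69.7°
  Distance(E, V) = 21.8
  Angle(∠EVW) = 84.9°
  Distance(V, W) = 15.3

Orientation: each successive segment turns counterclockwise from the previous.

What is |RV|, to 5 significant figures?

1.0781

R is at the origin; RP runs at 57.4° with length 17.4, so P = (9.3746, 14.659). The perpendicularity gives PF at right angles to RP, so PF runs at 147.40°; with |PF| = 19.8, F = (-7.3059, 25.326). PF is perpendicular to FE, so FE runs at -122.60°; with |FE| = 24.1, E = (-20.290, 5.0232). ∠FEV = 69.7° gives EV at -12.300° from the x-axis; with |EV| = 21.8, V = (1.0093, 0.37917). Then |RV| = |V − R| = 1.0781.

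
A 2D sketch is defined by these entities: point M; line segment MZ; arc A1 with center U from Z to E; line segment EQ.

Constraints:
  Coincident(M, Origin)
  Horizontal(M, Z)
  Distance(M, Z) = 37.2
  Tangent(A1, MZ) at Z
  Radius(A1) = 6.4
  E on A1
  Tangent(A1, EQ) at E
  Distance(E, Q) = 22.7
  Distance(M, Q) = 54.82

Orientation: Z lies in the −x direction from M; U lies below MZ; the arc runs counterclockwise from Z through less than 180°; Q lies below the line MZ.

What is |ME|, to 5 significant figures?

43.836

Checks: |UE| = 6.400 ✓; ∠(UE, EQ) = 90.00° ✓; |EQ| = 22.70 ✓; |MQ| = 54.82 ✓.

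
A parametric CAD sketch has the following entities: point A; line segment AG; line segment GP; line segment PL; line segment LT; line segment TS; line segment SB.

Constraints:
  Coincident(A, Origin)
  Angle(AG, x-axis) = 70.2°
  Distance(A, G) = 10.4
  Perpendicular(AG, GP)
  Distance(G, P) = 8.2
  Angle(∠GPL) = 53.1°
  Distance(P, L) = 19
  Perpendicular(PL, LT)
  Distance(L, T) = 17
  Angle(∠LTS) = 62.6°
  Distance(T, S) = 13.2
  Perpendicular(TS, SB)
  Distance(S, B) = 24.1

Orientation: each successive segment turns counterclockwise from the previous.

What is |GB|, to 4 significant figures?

21.70

∠LTS = 62.6° gives TS at 134.5° from the x-axis; with |TS| = 13.2, S = (8.391, 8.816). TS ⟂ SB, so SB runs at -135.5°; with |SB| = 24.1, B = (-8.798, -8.076). Then |GB| = |B − G| = 21.70.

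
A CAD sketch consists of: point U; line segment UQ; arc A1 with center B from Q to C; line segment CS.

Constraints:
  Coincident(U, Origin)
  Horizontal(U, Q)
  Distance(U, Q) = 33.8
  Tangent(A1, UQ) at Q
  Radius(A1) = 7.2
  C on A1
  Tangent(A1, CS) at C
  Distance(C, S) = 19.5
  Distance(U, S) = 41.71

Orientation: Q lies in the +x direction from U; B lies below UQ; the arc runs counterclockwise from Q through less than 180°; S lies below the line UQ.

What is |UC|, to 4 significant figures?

28.18

Checks: U = (0.00, 0.00) ✓; |BC| = 7.200 ✓; ∠(BC, CS) = 90.00° ✓; |CS| = 19.50 ✓; |US| = 41.71 ✓.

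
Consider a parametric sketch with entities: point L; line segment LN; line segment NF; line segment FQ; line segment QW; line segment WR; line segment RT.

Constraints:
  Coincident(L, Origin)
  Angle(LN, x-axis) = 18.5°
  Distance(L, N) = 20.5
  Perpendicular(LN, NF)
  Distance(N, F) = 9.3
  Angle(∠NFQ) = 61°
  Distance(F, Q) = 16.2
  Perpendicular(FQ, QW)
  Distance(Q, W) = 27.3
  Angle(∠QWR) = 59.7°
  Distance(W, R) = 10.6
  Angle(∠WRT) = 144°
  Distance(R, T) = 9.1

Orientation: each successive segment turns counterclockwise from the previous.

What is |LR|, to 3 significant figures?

28.3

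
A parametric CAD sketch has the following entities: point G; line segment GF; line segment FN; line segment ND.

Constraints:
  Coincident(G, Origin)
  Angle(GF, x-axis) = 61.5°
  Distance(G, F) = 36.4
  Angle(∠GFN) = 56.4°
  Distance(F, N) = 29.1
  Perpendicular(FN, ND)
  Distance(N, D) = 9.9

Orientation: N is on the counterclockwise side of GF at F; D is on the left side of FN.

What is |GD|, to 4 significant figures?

22.30

∠GFN = 56.4°, so FN runs at 61.5° + (180° − 56.4°) = 185.1° from the x-axis; with |FN| = 29.1, N = F + 29.1·(cos 185.1°, sin 185.1°) = (-11.62, 29.40). FN ⟂ ND; with |ND| = 9.9 on the left of FN, D = N + 9.9·(0.08889, -0.9960) = (-10.74, 19.54). Then |GD| = |D − G| = 22.30.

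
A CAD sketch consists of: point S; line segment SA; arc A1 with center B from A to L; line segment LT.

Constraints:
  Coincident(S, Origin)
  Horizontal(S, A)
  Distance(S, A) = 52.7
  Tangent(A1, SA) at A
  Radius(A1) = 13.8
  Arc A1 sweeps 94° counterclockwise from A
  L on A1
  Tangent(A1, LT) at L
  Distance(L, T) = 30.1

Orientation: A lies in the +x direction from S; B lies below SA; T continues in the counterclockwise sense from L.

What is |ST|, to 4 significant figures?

60.74

On A1, A sits at bearing 90° from B; a 94° counterclockwise sweep puts L at bearing 184°, so L = B + 13.8·(cos 184°, sin 184°) = (38.93, -14.76). Since A1 is tangent to LT there, BL ⟂ LT, so LT runs along (−sin 184°, cos 184°); with |LT| = 30.1, T = (41.03, -44.79). Then |ST| = |T − S| = 60.74.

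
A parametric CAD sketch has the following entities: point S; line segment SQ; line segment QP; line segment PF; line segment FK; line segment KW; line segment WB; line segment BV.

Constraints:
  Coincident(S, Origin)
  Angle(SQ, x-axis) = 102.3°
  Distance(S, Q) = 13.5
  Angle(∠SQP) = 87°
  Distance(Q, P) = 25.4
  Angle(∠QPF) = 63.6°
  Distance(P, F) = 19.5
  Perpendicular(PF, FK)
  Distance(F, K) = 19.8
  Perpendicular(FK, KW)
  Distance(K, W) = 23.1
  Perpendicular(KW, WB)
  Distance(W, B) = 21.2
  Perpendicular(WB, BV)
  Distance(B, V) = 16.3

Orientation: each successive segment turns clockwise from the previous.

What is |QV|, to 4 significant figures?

24.19

S is at the origin; SQ runs at 102.3° with length 13.5, so Q = (-2.876, 13.19). ∠SQP = 87.0° gives QP at 9.300° from the x-axis; with |QP| = 25.4, P = (22.19, 17.29). ∠QPF = 63.6° gives PF at -107.1° from the x-axis; with |PF| = 19.5, F = (16.46, -1.343). The perpendicularity gives FK at right angles to PF, so FK runs at 162.9°; with |FK| = 19.8, K = (-2.468, 4.479). The perpendicularity gives KW at right angles to FK, so KW runs at 72.90°; with |KW| = 23.1, W = (4.324, 26.56). KW ⟂ WB, so WB runs at -17.10°; with |WB| = 21.2, B = (24.59, 20.32). WB is perpendicular to BV, so BV runs at -107.1°; with |BV| = 16.3, V = (19.79, 4.745). Then |QV| = |V − Q| = 24.19.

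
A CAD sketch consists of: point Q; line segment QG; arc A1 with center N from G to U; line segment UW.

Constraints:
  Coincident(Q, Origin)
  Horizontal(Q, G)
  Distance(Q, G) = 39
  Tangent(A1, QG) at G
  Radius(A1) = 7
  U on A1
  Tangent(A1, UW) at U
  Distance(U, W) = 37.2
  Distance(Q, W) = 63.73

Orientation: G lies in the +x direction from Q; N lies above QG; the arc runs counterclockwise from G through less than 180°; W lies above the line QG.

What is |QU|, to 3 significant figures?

46.5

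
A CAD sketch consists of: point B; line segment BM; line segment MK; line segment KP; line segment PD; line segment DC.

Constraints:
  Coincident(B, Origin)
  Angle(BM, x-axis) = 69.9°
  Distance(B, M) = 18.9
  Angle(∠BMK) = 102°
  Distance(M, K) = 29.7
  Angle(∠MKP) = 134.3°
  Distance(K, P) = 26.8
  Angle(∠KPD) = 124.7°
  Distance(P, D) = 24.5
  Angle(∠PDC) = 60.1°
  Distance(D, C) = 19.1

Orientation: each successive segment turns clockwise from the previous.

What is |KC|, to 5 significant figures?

30.727

∠KPD = 124.7° gives PD at -109.10° from the x-axis; with |PD| = 24.5, D = (43.710, -31.214). ∠PDC = 60.1° gives DC at 131.00° from the x-axis; with |DC| = 19.1, C = (31.180, -16.799). Then |KC| = |C − K| = 30.727.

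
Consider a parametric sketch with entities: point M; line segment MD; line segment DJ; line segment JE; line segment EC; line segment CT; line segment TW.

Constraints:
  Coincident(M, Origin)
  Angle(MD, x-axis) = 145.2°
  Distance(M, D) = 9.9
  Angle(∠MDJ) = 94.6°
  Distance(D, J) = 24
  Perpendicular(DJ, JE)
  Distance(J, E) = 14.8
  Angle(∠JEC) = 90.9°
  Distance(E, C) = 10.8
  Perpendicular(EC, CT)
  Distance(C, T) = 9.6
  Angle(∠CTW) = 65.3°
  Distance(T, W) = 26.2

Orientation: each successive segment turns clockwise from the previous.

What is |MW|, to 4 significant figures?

38.30

M is at the origin; MD runs at 145.2° with length 9.9, so D = (-8.129, 5.650). ∠MDJ = 94.6° gives DJ at 59.80° from the x-axis; with |DJ| = 24.0, J = (3.943, 26.39). DJ is perpendicular to JE, so JE runs at -30.20°; with |JE| = 14.8, E = (16.73, 18.95). ∠JEC = 90.9° gives EC at -119.3° from the x-axis; with |EC| = 10.8, C = (11.45, 9.530). EC is perpendicular to CT, so CT runs at 150.7°; with |CT| = 9.6, T = (3.077, 14.23). ∠CTW = 65.3° gives TW at 36.00° from the x-axis; with |TW| = 26.2, W = (24.27, 29.63). Then |MW| = |W − M| = 38.30.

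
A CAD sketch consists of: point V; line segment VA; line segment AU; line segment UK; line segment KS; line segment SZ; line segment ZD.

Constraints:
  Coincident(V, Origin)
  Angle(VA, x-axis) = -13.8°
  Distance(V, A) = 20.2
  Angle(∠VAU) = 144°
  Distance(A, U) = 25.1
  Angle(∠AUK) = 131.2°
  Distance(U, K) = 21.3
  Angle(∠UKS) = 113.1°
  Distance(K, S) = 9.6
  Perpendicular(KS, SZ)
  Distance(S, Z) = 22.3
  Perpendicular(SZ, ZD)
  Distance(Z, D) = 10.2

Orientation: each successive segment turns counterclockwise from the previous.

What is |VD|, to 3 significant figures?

36.1

KS is perpendicular to SZ, so SZ runs at -132°; with |SZ| = 22.3, Z = (27.7, 14.7). SZ is perpendicular to ZD, so ZD runs at -42.1°; with |ZD| = 10.2, D = (35.3, 7.86). Then |VD| = |D − V| = 36.1.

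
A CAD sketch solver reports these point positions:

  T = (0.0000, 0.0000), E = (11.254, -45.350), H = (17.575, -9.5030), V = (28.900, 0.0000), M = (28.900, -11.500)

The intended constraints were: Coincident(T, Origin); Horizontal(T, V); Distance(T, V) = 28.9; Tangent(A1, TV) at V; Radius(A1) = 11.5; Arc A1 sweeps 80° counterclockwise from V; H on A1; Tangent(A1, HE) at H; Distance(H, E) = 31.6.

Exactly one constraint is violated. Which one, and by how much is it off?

Distance(H, E) = 31.6 — off by 4.80.

T = (0.00, 0.00) ✓; T.y = 0.00, V.y = 0.00 ✓; |TV| = 28.90 ✓; ∠(MV, VT) = 90.00° ✓; |MV| = 11.50 ✓; bearing(M→H) − bearing(M→V) = 80.00° ✓; |MH| = 11.50 ✓; ∠(MH, HE) = 90.00° ✓; |HE| = 36.40 ✗.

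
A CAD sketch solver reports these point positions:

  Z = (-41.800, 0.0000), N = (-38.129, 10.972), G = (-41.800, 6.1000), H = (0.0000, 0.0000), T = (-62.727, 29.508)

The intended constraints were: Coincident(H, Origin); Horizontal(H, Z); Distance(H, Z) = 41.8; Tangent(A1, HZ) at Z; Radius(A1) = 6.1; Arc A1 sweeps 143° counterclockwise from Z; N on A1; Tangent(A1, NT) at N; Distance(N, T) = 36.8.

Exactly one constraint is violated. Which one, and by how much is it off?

Distance(N, T) = 36.8 — off by 6.00.

H = (0.00, 0.00) ✓; H.y = 0.00, Z.y = 0.00 ✓; |HZ| = 41.80 ✓; ∠(GZ, ZH) = 90.00° ✓; |GZ| = 6.100 ✓; bearing(G→N) − bearing(G→Z) = 143.0° ✓; |GN| = 6.100 ✓; ∠(GN, NT) = 90.00° ✓; |NT| = 30.80 ✗.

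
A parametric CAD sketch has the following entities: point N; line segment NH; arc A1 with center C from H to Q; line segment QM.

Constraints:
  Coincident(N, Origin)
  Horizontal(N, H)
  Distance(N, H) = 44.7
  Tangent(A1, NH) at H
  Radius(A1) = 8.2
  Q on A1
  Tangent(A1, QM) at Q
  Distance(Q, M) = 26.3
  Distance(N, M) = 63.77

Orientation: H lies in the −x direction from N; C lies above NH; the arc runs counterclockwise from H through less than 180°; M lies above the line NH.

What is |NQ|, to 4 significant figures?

40.31

N is at the origin; NH is horizontal with |NH| = 44.7 and H on the −x side, so H = (-44.70, 0.000). Tangency of A1 to NH means the radius CH is perpendicular to NH, so C = H + (0, 8.2) = (-44.70, 8.200). Since CQ ⟂ QM (tangency), |CM| = √(8.2² + 26.3²) = 27.55 regardless of where Q sits on A1. So M lies on both circle(N, 63.77) and circle(C, 27.55); the above-NH intersection is M = (-53.83, 34.19). Q is the foot of the tangent from M: Q = (-38.12, 13.10).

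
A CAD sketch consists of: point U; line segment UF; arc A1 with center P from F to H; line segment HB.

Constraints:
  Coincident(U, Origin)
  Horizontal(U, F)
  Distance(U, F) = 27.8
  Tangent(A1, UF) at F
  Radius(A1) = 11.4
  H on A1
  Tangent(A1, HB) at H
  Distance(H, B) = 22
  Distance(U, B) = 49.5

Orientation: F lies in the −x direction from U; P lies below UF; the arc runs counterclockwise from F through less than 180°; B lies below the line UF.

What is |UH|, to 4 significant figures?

41.28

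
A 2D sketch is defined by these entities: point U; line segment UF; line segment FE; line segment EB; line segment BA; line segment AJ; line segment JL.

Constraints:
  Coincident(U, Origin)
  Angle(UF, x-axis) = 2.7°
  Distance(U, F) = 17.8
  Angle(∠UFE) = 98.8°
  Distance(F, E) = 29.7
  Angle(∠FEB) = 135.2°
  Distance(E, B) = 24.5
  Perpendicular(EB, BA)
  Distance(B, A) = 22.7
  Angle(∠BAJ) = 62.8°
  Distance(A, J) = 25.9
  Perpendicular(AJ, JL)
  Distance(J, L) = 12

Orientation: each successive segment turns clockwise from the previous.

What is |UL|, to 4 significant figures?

39.28

∠BAJ = 62.8° gives AJ at 29.50° from the x-axis; with |AJ| = 25.9, J = (13.82, -23.53). The perpendicularity gives JL at right angles to AJ, so JL runs at -60.50°; with |JL| = 12.0, L = (19.73, -33.97). Then |UL| = |L − U| = 39.28.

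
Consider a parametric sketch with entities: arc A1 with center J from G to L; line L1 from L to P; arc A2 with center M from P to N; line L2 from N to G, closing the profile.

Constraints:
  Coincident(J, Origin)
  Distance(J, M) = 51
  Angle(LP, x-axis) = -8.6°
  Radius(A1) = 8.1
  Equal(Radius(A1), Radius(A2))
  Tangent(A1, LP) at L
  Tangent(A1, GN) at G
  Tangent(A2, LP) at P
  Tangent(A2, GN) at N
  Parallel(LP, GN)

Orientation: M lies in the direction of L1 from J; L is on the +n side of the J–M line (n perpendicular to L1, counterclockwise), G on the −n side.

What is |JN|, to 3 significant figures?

51.6

The slot axis is L1's direction at -8.6°, so u = (cos -8.6°, sin -8.6°) = (0.989, -0.150) and n = (−sin -8.6°, cos -8.6°) = (0.150, 0.989). J is at the origin and M lies 51.0 along u from J, so M = 51.0·u = (50.4, -7.63). Tangency of A1 to both parallel lines with radius 8.1 puts L and G at J ± 8.1·n: L = (1.21, 8.01), G = (-1.21, -8.01). Equal radii place P and N the same way about M: P = M + 8.1·n = (51.6, 0.383), N = M − 8.1·n = (49.2, -15.6). Then |JN| = |N − J| = 51.6.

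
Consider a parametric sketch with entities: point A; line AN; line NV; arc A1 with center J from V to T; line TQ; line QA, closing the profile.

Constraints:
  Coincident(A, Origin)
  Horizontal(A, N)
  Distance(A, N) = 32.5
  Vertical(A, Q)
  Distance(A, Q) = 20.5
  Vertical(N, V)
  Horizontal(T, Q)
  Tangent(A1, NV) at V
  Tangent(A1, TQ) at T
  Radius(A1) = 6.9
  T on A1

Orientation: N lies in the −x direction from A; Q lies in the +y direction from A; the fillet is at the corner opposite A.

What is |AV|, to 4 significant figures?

35.23

A is at the origin; AN is horizontal with |AN| = 32.5 and N on the −x side, so N = (-32.50, 0.000). A and Q share the same x with |AQ| = 20.5 and Q on the +y side, so Q = (0.000, 20.50). The virtual corner opposite A is at (-32.50, 20.50). A1 meets NV tangentially, so JV is at right angles to NV and since A1 is tangent to TQ there, JT ⟂ TQ, with radius 6.9, so the center J sits 6.9 in from both sides at J = (-25.60, 13.60). That places the tangent points at V = (-32.50, 13.60) on NV and T = (-25.60, 20.50) on TQ. Then |AV| = |V − A| = 35.23.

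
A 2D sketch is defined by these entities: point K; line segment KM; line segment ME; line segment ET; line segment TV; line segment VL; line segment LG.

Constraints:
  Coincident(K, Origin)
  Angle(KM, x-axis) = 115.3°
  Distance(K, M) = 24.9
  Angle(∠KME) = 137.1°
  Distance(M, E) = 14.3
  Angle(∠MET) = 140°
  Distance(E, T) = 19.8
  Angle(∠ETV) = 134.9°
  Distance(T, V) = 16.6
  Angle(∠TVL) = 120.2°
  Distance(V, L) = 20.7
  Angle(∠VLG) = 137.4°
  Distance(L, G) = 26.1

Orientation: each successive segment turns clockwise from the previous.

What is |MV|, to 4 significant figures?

42.55

K is at the origin; KM runs at 115.3° with length 24.9, so M = (-10.64, 22.51). ∠KME = 137.1° gives ME at 72.40° from the x-axis; with |ME| = 14.3, E = (-6.317, 36.14). ∠MET = 140.0° gives ET at 32.40° from the x-axis; with |ET| = 19.8, T = (10.40, 46.75). ∠ETV = 134.9° gives TV at -12.70° from the x-axis; with |TV| = 16.6, V = (26.59, 43.10). Then |MV| = |V − M| = 42.55.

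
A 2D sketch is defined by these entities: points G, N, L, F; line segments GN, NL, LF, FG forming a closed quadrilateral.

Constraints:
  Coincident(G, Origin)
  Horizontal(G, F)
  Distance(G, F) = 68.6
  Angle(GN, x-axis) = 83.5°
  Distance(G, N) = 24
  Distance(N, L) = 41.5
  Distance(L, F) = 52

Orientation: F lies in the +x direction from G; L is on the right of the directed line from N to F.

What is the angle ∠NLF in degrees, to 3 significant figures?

96.4°

G is at the origin; GF is horizontal with |GF| = 68.6 and F in +x, so F = (68.6, 0). GN runs at 83.5° with |GN| = 24.0, so N = (2.72, 23.8). L is determined by |NL| = 41.5 and |LF| = 52.0 together: it lies at the intersection of circle(N, 41.5) and circle(F, 52.0). With |NF| = 70.1, the foot of the radical line on NF is 28.0 from N and the perpendicular offset is √(41.5² − 28.0²) = 30.6. Taking the right-of-NF solution: L = (18.7, -14.5).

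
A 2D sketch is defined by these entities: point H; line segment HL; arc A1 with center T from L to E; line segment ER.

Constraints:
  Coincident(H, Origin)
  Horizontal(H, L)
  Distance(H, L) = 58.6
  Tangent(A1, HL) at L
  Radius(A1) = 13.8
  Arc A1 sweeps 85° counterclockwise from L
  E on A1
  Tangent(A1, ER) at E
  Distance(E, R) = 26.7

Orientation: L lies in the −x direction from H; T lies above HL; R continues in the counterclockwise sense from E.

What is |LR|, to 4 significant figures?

42.36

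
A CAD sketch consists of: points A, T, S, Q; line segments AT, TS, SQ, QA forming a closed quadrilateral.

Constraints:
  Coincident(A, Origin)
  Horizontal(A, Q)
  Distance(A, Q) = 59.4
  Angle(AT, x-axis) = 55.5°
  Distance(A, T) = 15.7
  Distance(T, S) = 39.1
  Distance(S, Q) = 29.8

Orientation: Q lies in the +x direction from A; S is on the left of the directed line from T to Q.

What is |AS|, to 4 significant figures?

52.69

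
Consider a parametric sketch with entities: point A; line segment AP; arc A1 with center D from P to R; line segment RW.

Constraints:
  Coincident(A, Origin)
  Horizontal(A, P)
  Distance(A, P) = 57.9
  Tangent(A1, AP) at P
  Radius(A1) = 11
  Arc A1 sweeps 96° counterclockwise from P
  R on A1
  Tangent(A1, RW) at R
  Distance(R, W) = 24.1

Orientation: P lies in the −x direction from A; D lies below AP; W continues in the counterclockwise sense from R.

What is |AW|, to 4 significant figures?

75.52

On A1, P sits at bearing 90° from D; a 96° counterclockwise sweep puts R at bearing 186°, so R = D + 11.0·(cos 186°, sin 186°) = (-68.84, -12.15). The tangent condition forces DR to be normal to RW, so RW runs along (−sin 186°, cos 186°); with |RW| = 24.1, W = (-66.32, -36.12). Then |AW| = |W − A| = 75.52.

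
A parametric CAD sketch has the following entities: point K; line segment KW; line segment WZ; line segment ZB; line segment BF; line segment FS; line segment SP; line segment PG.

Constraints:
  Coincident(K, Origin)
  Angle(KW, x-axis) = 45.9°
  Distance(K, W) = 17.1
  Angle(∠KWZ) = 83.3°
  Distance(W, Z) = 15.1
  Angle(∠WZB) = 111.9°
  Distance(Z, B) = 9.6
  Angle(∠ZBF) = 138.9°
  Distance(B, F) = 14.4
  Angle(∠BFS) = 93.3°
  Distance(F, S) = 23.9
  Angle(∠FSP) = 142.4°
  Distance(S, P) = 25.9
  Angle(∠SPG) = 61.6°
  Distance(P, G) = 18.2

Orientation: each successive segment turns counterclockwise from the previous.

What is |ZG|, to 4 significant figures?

22.77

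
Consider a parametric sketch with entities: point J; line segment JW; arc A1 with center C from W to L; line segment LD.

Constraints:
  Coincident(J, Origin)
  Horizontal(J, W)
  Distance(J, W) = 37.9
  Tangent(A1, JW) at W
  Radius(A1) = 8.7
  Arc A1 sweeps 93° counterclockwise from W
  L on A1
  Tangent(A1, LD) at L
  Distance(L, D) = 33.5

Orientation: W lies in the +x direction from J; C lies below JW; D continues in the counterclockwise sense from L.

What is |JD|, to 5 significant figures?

52.673

J is at the origin; JW is horizontal with |JW| = 37.9 and W on the +x side, so W = (37.900, 0.0000). Tangency of A1 to JW means the radius CW is perpendicular to JW, so C = W + (0, -8.7) = (37.900, -8.7000). On A1, W sits at bearing 90° from C; a 93° counterclockwise sweep puts L at bearing 183°, so L = C + 8.7·(cos 183°, sin 183°) = (29.212, -9.1553). A1 meets LD tangentially, so CL is at right angles to LD, so LD runs along (−sin 183°, cos 183°); with |LD| = 33.5, D = (30.965, -42.609). Then |JD| = |D − J| = 52.673.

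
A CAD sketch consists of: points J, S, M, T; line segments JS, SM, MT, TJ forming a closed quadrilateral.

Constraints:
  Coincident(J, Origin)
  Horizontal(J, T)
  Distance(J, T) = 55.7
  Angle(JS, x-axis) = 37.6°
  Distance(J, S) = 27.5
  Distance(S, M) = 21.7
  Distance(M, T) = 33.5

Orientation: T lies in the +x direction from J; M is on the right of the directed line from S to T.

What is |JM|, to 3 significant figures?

23.1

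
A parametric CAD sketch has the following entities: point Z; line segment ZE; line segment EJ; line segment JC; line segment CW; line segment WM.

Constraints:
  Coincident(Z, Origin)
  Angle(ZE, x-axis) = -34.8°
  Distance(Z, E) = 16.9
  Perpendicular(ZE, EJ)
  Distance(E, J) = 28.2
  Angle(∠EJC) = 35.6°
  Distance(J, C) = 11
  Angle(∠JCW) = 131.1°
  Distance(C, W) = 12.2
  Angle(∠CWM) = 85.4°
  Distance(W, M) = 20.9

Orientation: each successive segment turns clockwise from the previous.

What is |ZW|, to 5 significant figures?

15.215

∠EJC = 35.6° gives JC at 90.800° from the x-axis; with |JC| = 11.0, C = (-2.3703, -21.803). ∠JCW = 131.1° gives CW at 41.900° from the x-axis; with |CW| = 12.2, W = (6.7103, -13.655). Then |ZW| = |W − Z| = 15.215.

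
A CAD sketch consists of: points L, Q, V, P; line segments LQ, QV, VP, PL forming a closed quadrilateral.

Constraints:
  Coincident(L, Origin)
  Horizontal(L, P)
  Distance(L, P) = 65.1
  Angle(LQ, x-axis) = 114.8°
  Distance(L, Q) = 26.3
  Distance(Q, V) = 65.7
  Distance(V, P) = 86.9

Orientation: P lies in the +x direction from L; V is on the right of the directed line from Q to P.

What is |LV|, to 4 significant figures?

43.27

L is at the origin; LP is horizontal with |LP| = 65.1 and P in +x, so P = (65.1, 0). LQ runs at 114.8° with |LQ| = 26.3, so Q = (-11.03, 23.87). V is determined by |QV| = 65.7 and |VP| = 86.9 together: it lies at the intersection of circle(Q, 65.7) and circle(P, 86.9). With |QP| = 79.79, the foot of the radical line on QP is 19.62 from Q and the perpendicular offset is √(65.7² − 19.62²) = 62.70. Taking the right-of-QP solution: V = (-11.07, -41.83).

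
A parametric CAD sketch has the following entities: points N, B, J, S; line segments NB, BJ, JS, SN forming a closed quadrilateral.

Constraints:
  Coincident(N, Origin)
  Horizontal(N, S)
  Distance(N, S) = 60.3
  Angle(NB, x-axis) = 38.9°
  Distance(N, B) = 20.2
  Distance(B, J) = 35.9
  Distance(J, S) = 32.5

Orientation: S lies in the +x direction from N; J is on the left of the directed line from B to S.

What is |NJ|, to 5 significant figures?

55.885

N is at the origin; NS is horizontal with |NS| = 60.3 and S in +x, so S = (60.3, 0). NB runs at 38.9° with |NB| = 20.2, so B = (15.721, 12.685). J is determined by |BJ| = 35.9 and |JS| = 32.5 together: it lies at the intersection of circle(B, 35.9) and circle(S, 32.5). With |BS| = 46.349, the foot of the radical line on BS is 25.683 from B and the perpendicular offset is √(35.9² − 25.683²) = 25.083. Taking the left-of-BS solution: J = (47.288, 29.782).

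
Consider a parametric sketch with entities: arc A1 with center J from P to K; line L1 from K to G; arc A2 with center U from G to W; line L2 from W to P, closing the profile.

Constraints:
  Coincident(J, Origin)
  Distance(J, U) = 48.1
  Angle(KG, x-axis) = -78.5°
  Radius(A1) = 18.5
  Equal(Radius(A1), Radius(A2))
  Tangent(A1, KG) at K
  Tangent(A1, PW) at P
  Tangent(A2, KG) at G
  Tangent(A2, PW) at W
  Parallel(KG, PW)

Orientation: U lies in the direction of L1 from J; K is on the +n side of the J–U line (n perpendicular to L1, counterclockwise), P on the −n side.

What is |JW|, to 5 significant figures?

51.535

Tangency of A1 to both parallel lines with radius 18.5 puts K and P at J ± 18.5·n: K = (18.129, 3.6883), P = (-18.129, -3.6883). Equal radii place G and W the same way about U: G = U + 18.5·n = (27.718, -43.446), W = U − 18.5·n = (-8.5390, -50.823). Then |JW| = |W − J| = 51.535.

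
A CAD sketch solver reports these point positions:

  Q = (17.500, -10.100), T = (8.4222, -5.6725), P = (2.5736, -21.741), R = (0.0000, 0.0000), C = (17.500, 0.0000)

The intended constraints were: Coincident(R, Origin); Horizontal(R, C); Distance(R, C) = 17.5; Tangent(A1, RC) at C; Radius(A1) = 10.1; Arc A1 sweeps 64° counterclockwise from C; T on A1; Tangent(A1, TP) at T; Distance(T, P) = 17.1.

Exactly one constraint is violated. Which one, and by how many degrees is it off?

Tangent(A1, TP) at T — off by 6.00°.

R = (0.00, 0.00) ✓; R.y = 0.00, C.y = 0.00 ✓; |RC| = 17.50 ✓; ∠(QC, CR) = 90.00° ✓; |QC| = 10.10 ✓; bearing(Q→T) − bearing(Q→C) = 64.00° ✓; |QT| = 10.10 ✓; ∠(QT, TP) = 84.00° ✗; |TP| = 17.10 ✓.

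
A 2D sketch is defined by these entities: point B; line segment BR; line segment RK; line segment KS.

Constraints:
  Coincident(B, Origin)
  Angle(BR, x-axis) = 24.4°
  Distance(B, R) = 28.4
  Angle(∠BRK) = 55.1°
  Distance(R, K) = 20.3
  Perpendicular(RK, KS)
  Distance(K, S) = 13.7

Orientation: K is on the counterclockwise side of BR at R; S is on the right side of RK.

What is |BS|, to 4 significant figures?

37.21

B is at the origin; BR runs at 24.4° with length 28.4, so R = 28.4·(cos 24.4°, sin 24.4°) = (25.86, 11.73). ∠BRK = 55.1°, so RK runs at 24.4° + (180° − 55.1°) = 149.3° from the x-axis; with |RK| = 20.3, K = R + 20.3·(cos 149.3°, sin 149.3°) = (8.408, 22.10). The perpendicularity gives KS at right angles to RK; with |KS| = 13.7 on the right of RK, S = K + 13.7·(0.5105, 0.8599) = (15.40, 33.88). Then |BS| = |S − B| = 37.21.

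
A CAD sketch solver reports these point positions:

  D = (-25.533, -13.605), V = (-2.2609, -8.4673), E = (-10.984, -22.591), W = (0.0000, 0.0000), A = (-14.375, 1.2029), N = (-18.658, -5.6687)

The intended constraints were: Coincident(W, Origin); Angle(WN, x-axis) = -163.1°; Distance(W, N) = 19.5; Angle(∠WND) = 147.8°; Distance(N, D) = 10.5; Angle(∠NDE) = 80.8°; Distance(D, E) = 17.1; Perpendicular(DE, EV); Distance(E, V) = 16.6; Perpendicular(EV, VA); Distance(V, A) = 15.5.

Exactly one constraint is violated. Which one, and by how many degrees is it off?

Perpendicular(EV, VA) — off by 6.90°.

W = (0.00, 0.00) ✓; WN at -163.1° ✓; |WN| = 19.50 ✓; ∠WND = 147.8° ✓; |ND| = 10.50 ✓; ∠NDE = 80.80° ✓; |DE| = 17.10 ✓; ∠(DE, EV) = 90.00° ✓; |EV| = 16.60 ✓; ∠(EV, VA) = 83.10° ✗; |VA| = 15.50 ✓.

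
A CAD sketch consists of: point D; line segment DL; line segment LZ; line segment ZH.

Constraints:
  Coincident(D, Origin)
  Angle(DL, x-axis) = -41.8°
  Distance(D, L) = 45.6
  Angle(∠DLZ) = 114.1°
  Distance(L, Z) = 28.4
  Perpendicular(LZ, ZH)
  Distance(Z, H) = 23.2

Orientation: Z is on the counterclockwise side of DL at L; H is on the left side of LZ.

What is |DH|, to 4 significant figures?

50.50

D is at the origin; DL runs at -41.8° with length 45.6, so L = 45.6·(cos -41.8°, sin -41.8°) = (33.99, -30.39). ∠DLZ = 114.1°, so LZ runs at -41.8° + (180° − 114.1°) = 24.10° from the x-axis; with |LZ| = 28.4, Z = L + 28.4·(cos 24.10°, sin 24.10°) = (59.92, -18.80). LZ ⟂ ZH; with |ZH| = 23.2 on the left of LZ, H = Z + 23.2·(-0.4083, 0.9128) = (50.44, 2.380). Then |DH| = |H − D| = 50.50.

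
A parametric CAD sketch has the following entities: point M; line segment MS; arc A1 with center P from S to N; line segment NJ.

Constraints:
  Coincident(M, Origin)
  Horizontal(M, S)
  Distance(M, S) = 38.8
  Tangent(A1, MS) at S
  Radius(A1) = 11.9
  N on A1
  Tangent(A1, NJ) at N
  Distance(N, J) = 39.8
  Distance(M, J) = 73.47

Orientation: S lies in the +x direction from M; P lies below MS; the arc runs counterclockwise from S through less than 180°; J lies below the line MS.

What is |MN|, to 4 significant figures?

34.86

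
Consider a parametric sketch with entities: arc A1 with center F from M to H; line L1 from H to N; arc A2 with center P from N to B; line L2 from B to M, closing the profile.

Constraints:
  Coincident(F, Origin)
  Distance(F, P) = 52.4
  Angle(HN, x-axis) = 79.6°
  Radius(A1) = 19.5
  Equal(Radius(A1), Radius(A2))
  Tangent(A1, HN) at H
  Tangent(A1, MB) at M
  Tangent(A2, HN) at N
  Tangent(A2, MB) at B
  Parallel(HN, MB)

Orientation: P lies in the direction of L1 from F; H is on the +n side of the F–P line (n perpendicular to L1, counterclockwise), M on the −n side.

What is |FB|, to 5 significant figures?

55.911

The slot axis is L1's direction at 79.6°, so u = (cos 79.6°, sin 79.6°) = (0.18052, 0.98357) and n = (−sin 79.6°, cos 79.6°) = (-0.98357, 0.18052). F is at the origin and P lies 52.4 along u from F, so P = 52.4·u = (9.4592, 51.539). Tangency of A1 to both parallel lines with radius 19.5 puts H and M at F ± 19.5·n: H = (-19.180, 3.5201), M = (19.180, -3.5201). Equal radii place N and B the same way about P: N = P + 19.5·n = (-9.7204, 55.059), B = P − 19.5·n = (28.639, 48.019). Then |FB| = |B − F| = 55.911.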